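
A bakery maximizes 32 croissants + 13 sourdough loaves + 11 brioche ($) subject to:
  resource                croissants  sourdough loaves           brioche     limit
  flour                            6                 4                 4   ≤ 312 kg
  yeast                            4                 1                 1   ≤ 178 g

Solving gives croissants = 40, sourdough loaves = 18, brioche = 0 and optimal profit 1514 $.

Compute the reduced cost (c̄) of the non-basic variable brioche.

-2

Both flour and yeast are binding at x*.
The binding rows give the dual system: 6·y_flour + 4·y_yeast = 32 and 4·y_flour + 1·y_yeast = 13.
→ y_flour = 2 and y_yeast = 5.
Reduced cost of brioche: c₃ − yᵀa₃ = 11 − (2·4 + 5·1) = 11 − 13 = -2.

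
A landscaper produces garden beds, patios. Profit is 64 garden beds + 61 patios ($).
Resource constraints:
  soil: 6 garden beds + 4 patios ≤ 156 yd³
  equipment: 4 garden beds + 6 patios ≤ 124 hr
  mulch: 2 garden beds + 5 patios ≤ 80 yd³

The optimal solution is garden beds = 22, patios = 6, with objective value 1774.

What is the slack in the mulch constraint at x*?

6

mulch used = 2·22 + 5·6 = 74; slack = 80 − 74 = 6.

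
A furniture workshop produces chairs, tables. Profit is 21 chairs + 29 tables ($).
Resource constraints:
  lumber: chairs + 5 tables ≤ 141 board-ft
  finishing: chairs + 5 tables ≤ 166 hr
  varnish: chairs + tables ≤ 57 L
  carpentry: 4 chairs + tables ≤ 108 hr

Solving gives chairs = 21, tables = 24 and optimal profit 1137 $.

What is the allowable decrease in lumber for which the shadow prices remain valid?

114

Binding constraints: lumber, carpentry. The basis is B = [[1,5],[4,1]] with det -19.
Per unit decrease in lumber, x* moves by d = (0.0526, -0.2105).
The basis stays optimal until tables reaches 0; allowable decrease = 114 board-ft.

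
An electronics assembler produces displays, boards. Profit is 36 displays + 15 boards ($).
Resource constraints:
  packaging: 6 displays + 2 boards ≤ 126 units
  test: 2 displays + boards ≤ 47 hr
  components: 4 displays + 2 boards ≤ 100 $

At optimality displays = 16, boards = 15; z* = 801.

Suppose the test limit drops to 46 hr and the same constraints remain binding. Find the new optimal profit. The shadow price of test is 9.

792

Δb = -1, so new z* = 801 + (9)·(-1) = 801 − 9 = 792.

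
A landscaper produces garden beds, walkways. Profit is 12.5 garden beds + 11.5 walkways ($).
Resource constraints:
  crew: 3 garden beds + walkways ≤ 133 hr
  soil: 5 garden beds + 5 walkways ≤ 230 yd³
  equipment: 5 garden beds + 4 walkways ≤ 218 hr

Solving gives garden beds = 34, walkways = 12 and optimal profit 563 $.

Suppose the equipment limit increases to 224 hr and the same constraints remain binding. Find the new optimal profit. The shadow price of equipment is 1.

569

Δb = 6, so new z* = 563 + (1)·(6) = 563 + 6 = 569.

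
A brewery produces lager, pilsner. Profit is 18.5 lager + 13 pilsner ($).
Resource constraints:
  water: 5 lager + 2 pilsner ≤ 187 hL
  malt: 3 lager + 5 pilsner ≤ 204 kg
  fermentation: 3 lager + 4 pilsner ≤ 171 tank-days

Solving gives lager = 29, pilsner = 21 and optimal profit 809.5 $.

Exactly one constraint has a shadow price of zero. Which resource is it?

malt

water: 187/187 (binding)
malt: 192/204 (slack 12)
fermentation: 171/171 (binding)
By complementary slackness, a constraint with positive slack has shadow price 0 → malt.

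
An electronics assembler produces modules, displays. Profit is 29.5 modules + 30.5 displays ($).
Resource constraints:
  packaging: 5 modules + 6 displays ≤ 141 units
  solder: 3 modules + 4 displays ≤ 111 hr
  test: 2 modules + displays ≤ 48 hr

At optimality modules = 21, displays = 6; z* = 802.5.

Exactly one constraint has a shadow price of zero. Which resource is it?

solder

packaging: 141/141 (binding)
solder: 87/111 (slack 24)
test: 48/48 (binding)
By complementary slackness, a constraint with positive slack has shadow price 0 → solder.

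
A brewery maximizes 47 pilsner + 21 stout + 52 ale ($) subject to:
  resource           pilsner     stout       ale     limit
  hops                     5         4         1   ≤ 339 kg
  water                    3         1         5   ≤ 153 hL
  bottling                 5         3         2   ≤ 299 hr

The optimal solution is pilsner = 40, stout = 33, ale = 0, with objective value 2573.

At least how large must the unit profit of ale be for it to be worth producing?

53

Check each constraint at x*: hops 332/339 (slack 7); water 153/153 (tight); bottling 299/299 (tight).
By complementary slackness, y = 0 for the non-binding constraint.
Dual feasibility on the basic columns requires 3·y_water + 5·y_bottling = 47, 1·y_water + 3·y_bottling = 21.
→ y_water = 9 and y_bottling = 4.
ale enters the basis when its profit ≥ yᵀa₃ = 9·5 + 4·2 = 53.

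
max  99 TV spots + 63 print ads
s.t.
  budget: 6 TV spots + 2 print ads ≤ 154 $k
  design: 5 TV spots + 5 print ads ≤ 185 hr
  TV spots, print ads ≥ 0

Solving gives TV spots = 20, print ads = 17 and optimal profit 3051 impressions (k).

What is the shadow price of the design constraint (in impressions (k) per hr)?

9

Check each constraint at x*: budget 154/154 (tight); design 185/185 (tight).
Dual feasibility on the basic columns requires 6·y_budget + 5·y_design = 99, 2·y_budget + 5·y_design = 63.
Solving: y_budget = 9, y_design = 9.
Shadow price of design = 9.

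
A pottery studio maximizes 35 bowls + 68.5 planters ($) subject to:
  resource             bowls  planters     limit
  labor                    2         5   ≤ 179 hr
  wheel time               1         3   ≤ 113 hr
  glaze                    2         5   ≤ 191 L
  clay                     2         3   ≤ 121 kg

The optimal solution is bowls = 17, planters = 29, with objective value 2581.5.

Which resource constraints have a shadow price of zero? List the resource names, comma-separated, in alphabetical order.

glaze, wheel time

labor: 179/179 (binding)
wheel time: 104/113 (slack 9)
glaze: 179/191 (slack 12)
clay: 121/121 (binding)
By complementary slackness, a constraint with positive slack has shadow price 0 → glaze, wheel time.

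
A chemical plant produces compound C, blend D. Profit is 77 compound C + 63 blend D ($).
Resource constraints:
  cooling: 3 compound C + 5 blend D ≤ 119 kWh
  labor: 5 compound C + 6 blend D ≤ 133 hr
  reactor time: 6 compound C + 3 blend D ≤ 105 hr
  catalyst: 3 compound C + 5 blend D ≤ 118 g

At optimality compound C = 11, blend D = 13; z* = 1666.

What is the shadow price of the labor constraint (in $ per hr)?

Check each constraint at x*: cooling 98/119 (slack 21); labor 133/133 (tight); reactor time 105/105 (tight); catalyst 98/118 (slack 20).
Since cooling, catalyst are not tight, their duals are 0.
From A_Bᵀ y = c: 5·y_labor + 6·y_reactor time = 77; 6·y_labor + 3·y_reactor time = 63.
→ y_labor = 7 and y_reactor time = 7.
Shadow price of labor = 7.

7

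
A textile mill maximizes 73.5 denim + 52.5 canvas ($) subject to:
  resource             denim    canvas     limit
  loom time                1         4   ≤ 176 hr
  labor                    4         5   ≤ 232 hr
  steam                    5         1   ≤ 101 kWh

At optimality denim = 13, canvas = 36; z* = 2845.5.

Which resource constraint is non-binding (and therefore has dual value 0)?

loom time: 157/176 (slack 19)
labor: 232/232 (binding)
steam: 101/101 (binding)
By complementary slackness, a constraint with positive slack has shadow price 0 → loom time.

loom time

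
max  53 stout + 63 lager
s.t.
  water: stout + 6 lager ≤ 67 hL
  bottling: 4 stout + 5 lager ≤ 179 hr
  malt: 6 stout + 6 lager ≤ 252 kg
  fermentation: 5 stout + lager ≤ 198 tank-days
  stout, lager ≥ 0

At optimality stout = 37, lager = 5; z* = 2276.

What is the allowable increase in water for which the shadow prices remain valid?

Binding constraints: water, malt. The basis is B = [[1,6],[6,6]] with det -30.
Per unit increase in water, x* moves by d = (-0.2, 0.2).
The basis stays optimal until bottling becomes binding; allowable increase = 30 hL.

30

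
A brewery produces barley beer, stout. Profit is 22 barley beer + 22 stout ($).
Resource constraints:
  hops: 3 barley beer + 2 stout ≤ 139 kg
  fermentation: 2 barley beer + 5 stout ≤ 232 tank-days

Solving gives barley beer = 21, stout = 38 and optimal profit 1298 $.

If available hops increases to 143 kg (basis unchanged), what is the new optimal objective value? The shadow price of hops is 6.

1322

Δb = 4, so new z* = 1298 + (6)·(4) = 1298 + 24 = 1322.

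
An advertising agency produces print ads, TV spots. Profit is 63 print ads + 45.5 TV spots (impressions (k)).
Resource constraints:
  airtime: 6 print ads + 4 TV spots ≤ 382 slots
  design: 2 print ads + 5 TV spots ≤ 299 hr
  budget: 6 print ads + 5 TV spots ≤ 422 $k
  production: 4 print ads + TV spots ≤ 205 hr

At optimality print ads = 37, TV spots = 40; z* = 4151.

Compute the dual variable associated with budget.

3.5

At the optimum: airtime uses 382 of 382 (binding); design uses 274 of 299 (slack = 25); budget uses 422 of 422 (binding); production uses 188 of 205 (slack = 17).
Slack constraints have shadow price 0 (complementary slackness).
The binding rows give the dual system: 6·y_airtime + 6·y_budget = 63 and 4·y_airtime + 5·y_budget = 45.5.
This yields shadow prices y_airtime = 7, y_budget = 3.5.
Shadow price of budget = 3.5.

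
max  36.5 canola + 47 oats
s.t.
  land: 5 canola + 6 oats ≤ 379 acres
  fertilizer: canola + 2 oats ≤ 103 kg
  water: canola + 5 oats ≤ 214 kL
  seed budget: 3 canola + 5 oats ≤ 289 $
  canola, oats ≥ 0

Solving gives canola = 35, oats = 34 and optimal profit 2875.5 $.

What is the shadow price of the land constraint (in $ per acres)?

Binding: land and fertilizer. Non-binding: water (9 unused), seed budget (14 unused).
Slack constraints have shadow price 0 (complementary slackness).
The binding rows give the dual system: 5·y_land + 1·y_fertilizer = 36.5 and 6·y_land + 2·y_fertilizer = 47.
This yields shadow prices y_land = 6.5, y_fertilizer = 4.
Shadow price of land = 6.5.

6.5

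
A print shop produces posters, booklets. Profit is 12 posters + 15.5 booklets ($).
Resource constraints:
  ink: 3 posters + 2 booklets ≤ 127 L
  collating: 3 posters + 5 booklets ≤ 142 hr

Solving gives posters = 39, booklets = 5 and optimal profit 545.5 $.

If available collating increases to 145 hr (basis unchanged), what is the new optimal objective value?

Check each constraint at x*: ink 127/127 (tight); collating 142/142 (tight).
The binding rows give the dual system: 3·y_ink + 3·y_collating = 12 and 2·y_ink + 5·y_collating = 15.5.
This yields shadow prices y_ink = 1.5, y_collating = 2.5.
Δz = y_collating·Δb = 2.5 × (3) = 7.5, so new z* = 545.5 + 7.5 = 553.

553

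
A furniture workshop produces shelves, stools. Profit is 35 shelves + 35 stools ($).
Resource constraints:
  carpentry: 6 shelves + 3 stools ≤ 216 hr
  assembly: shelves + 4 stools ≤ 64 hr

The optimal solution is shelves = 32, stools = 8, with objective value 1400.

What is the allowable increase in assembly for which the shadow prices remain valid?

Binding constraints: carpentry, assembly. The basis is B = [[6,3],[1,4]] with det 21.
Per unit increase in assembly, x* moves by d = (-0.1429, 0.2857).
The basis stays optimal until shelves reaches 0; allowable increase = 224 hr.

224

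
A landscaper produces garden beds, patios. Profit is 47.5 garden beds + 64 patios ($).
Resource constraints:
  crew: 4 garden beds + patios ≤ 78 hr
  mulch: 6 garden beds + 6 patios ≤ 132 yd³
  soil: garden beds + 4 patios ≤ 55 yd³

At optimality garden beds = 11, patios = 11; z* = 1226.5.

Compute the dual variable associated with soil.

Binding: mulch and soil. Non-binding: crew (23 unused).
Slack constraints have shadow price 0 (complementary slackness).
The binding rows give the dual system: 6·y_mulch + 1·y_soil = 47.5 and 6·y_mulch + 4·y_soil = 64.
This yields shadow prices y_mulch = 7, y_soil = 5.5.
Shadow price of soil = 5.5.

5.5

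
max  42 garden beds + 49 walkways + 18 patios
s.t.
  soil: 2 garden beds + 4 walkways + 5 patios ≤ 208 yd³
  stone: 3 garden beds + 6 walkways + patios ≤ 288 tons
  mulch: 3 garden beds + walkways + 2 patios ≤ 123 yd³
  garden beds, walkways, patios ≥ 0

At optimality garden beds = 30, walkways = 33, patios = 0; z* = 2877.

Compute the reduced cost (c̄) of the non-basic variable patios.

At the optimum: soil uses 192 of 208 (slack = 16); stone uses 288 of 288 (binding); mulch uses 123 of 123 (binding).
Slack constraints have shadow price 0 (complementary slackness).
The binding rows give the dual system: 3·y_stone + 3·y_mulch = 42 and 6·y_stone + 1·y_mulch = 49.
→ y_stone = 7 and y_mulch = 7.
Reduced cost of patios: c₃ − yᵀa₃ = 18 − (7·1 + 7·2) = 18 − 21 = -3.

-3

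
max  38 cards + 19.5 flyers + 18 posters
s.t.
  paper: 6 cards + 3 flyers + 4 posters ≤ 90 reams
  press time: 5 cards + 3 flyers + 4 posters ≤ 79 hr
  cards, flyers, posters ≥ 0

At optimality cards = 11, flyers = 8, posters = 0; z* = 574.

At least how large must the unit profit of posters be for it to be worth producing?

26

Check each constraint at x*: paper 90/90 (tight); press time 79/79 (tight).
Dual feasibility on the basic columns requires 6·y_paper + 5·y_press time = 38, 3·y_paper + 3·y_press time = 19.5.
This yields shadow prices y_paper = 5.5, y_press time = 1.
posters enters the basis when its profit ≥ yᵀa₃ = 5.5·4 + 1·4 = 26.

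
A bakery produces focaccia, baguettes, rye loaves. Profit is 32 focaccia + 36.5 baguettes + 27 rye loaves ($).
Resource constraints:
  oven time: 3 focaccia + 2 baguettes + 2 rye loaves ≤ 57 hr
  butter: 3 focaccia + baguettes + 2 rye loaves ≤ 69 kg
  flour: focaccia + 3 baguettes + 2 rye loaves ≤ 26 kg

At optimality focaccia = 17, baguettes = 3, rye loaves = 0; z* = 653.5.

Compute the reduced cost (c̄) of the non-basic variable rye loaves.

At the optimum: oven time uses 57 of 57 (binding); butter uses 54 of 69 (slack = 15); flour uses 26 of 26 (binding).
Slack constraints have shadow price 0 (complementary slackness).
The binding rows give the dual system: 3·y_oven time + 1·y_flour = 32 and 2·y_oven time + 3·y_flour = 36.5.
Solving: y_oven time = 8.5, y_flour = 6.5.
Reduced cost of rye loaves: c₃ − yᵀa₃ = 27 − (8.5·2 + 6.5·2) = 27 − 30 = -3.

-3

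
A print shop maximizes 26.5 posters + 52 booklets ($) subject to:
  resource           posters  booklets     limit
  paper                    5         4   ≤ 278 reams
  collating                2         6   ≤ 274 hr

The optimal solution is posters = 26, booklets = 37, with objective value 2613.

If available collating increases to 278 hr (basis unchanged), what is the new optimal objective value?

2641

Check each constraint at x*: paper 278/278 (tight); collating 274/274 (tight).
From A_Bᵀ y = c: 5·y_paper + 2·y_collating = 26.5; 4·y_paper + 6·y_collating = 52.
Solving: y_paper = 2.5, y_collating = 7.
Δz = y_collating·Δb = 7 × (4) = 28, so new z* = 2613 + 28 = 2641.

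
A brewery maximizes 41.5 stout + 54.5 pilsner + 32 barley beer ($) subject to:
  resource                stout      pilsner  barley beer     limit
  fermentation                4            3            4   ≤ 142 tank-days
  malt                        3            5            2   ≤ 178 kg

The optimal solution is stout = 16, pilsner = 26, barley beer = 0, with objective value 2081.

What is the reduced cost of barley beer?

Both fermentation and malt are binding at x*.
The binding rows give the dual system: 4·y_fermentation + 3·y_malt = 41.5 and 3·y_fermentation + 5·y_malt = 54.5.
→ y_fermentation = 4 and y_malt = 8.5.
Reduced cost of barley beer: c₃ − yᵀa₃ = 32 − (4·4 + 8.5·2) = 32 − 33 = -1.

-1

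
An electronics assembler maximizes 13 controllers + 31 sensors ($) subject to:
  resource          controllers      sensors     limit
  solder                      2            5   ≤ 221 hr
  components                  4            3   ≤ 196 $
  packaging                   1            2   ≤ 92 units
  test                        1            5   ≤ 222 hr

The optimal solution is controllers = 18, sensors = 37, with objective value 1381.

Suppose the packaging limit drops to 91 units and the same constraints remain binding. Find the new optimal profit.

1378

Binding: solder and packaging. Non-binding: components (13 unused), test (19 unused).
Slack constraints have shadow price 0 (complementary slackness).
Dual feasibility on the basic columns requires 2·y_solder + 1·y_packaging = 13, 5·y_solder + 2·y_packaging = 31.
This yields shadow prices y_solder = 5, y_packaging = 3.
Δz = y_packaging·Δb = 3 × (-1) = -3, so new z* = 1381 − 3 = 1378.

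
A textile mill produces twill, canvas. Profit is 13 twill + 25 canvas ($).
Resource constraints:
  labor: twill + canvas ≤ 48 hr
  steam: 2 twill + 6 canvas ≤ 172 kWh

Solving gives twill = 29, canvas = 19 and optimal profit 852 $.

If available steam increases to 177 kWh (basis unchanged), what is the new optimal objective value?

867

At the optimum: labor uses 48 of 48 (binding); steam uses 172 of 172 (binding).
The binding rows give the dual system: 1·y_labor + 2·y_steam = 13 and 1·y_labor + 6·y_steam = 25.
→ y_labor = 7 and y_steam = 3.
Δz = y_steam·Δb = 3 × (5) = 15, so new z* = 852 + 15 = 867.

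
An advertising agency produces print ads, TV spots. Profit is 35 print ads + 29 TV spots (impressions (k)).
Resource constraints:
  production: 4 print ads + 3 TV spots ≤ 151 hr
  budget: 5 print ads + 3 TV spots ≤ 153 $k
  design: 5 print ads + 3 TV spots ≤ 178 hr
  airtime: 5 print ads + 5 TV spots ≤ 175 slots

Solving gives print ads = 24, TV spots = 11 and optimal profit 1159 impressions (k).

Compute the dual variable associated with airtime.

4

Binding: budget and airtime. Non-binding: production (22 unused), design (25 unused).
Slack constraints have shadow price 0 (complementary slackness).
The binding rows give the dual system: 5·y_budget + 5·y_airtime = 35 and 3·y_budget + 5·y_airtime = 29.
Solving: y_budget = 3, y_airtime = 4.
Shadow price of airtime = 4.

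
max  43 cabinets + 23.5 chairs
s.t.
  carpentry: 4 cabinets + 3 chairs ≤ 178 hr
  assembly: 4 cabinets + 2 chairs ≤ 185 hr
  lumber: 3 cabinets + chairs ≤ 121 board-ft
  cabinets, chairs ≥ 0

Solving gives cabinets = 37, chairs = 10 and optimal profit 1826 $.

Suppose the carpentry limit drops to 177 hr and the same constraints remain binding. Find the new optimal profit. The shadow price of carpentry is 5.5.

1820.5

Δb = -1, so new z* = 1826 + (5.5)·(-1) = 1826 − 5.5 = 1820.5.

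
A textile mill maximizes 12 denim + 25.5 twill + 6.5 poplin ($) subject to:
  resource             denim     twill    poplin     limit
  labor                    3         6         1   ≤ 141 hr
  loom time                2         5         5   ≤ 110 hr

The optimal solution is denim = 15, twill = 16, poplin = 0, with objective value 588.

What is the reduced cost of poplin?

At the optimum: labor uses 141 of 141 (binding); loom time uses 110 of 110 (binding).
From A_Bᵀ y = c: 3·y_labor + 2·y_loom time = 12; 6·y_labor + 5·y_loom time = 25.5.
This yields shadow prices y_labor = 3, y_loom time = 1.5.
Reduced cost of poplin: c₃ − yᵀa₃ = 6.5 − (3·1 + 1.5·5) = 6.5 − 10.5 = -4.

-4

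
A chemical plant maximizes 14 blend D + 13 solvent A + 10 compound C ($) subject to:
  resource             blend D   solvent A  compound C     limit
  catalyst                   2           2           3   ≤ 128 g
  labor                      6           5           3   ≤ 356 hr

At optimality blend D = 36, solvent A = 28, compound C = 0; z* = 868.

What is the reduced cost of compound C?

Both catalyst and labor are binding at x*.
Dual feasibility on the basic columns requires 2·y_catalyst + 6·y_labor = 14, 2·y_catalyst + 5·y_labor = 13.
This yields shadow prices y_catalyst = 4, y_labor = 1.
Reduced cost of compound C: c₃ − yᵀa₃ = 10 − (4·3 + 1·3) = 10 − 15 = -5.

-5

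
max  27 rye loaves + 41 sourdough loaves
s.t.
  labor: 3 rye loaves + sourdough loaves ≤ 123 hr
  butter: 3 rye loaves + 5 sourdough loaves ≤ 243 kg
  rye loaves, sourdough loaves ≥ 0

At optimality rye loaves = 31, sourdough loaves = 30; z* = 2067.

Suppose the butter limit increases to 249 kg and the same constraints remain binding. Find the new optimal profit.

Both labor and butter are binding at x*.
Dual feasibility on the basic columns requires 3·y_labor + 3·y_butter = 27, 1·y_labor + 5·y_butter = 41.
Solving: y_labor = 1, y_butter = 8.
Δz = y_butter·Δb = 8 × (6) = 48, so new z* = 2067 + 48 = 2115.

2115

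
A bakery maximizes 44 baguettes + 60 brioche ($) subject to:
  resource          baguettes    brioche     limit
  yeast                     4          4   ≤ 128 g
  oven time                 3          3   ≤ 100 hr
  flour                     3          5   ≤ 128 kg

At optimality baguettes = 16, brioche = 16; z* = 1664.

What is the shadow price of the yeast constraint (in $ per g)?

5

Binding: yeast and flour. Non-binding: oven time (4 unused).
By complementary slackness, y = 0 for the non-binding constraint.
Dual feasibility on the basic columns requires 4·y_yeast + 3·y_flour = 44, 4·y_yeast + 5·y_flour = 60.
Solving: y_yeast = 5, y_flour = 8.
Shadow price of yeast = 5.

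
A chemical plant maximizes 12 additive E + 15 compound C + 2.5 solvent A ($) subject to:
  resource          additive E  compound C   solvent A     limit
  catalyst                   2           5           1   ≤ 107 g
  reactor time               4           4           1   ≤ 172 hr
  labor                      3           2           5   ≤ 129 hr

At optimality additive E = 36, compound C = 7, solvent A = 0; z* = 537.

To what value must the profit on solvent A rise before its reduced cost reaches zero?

Binding: catalyst and reactor time. Non-binding: labor (7 unused).
Slack constraints have shadow price 0 (complementary slackness).
Dual feasibility on the basic columns requires 2·y_catalyst + 4·y_reactor time = 12, 5·y_catalyst + 4·y_reactor time = 15.
Solving: y_catalyst = 1, y_reactor time = 2.5.
solvent A enters the basis when its profit ≥ yᵀa₃ = 1·1 + 2.5·1 = 3.5.

3.5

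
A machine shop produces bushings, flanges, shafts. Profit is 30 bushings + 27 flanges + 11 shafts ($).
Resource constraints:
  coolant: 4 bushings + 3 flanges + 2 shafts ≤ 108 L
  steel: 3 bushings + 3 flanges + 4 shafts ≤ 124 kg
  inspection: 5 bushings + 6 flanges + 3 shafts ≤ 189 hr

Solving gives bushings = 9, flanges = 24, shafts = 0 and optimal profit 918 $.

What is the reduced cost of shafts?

-5

Check each constraint at x*: coolant 108/108 (tight); steel 99/124 (slack 25); inspection 189/189 (tight).
By complementary slackness, y = 0 for the non-binding constraint.
Dual feasibility on the basic columns requires 4·y_coolant + 5·y_inspection = 30, 3·y_coolant + 6·y_inspection = 27.
→ y_coolant = 5 and y_inspection = 2.
Reduced cost of shafts: c₃ − yᵀa₃ = 11 − (5·2 + 2·3) = 11 − 16 = -5.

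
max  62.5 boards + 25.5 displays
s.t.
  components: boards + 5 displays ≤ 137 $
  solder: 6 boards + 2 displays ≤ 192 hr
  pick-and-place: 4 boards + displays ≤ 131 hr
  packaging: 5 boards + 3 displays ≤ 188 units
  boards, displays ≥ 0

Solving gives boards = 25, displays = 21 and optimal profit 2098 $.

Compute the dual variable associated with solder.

7.5

Binding: solder and packaging. Non-binding: components (7 unused), pick-and-place (10 unused).
Since components, pick-and-place are not tight, their duals are 0.
Dual feasibility on the basic columns requires 6·y_solder + 5·y_packaging = 62.5, 2·y_solder + 3·y_packaging = 25.5.
→ y_solder = 7.5 and y_packaging = 3.5.
Shadow price of solder = 7.5.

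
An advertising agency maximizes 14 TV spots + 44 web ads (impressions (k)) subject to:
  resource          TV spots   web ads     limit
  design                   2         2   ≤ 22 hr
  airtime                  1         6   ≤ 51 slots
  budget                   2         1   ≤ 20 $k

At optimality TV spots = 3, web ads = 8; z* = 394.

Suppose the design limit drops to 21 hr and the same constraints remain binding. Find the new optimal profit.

390

At the optimum: design uses 22 of 22 (binding); airtime uses 51 of 51 (binding); budget uses 14 of 20 (slack = 6).
By complementary slackness, y = 0 for the non-binding constraint.
Dual feasibility on the basic columns requires 2·y_design + 1·y_airtime = 14, 2·y_design + 6·y_airtime = 44.
Solving: y_design = 4, y_airtime = 6.
Δz = y_design·Δb = 4 × (-1) = -4, so new z* = 394 − 4 = 390.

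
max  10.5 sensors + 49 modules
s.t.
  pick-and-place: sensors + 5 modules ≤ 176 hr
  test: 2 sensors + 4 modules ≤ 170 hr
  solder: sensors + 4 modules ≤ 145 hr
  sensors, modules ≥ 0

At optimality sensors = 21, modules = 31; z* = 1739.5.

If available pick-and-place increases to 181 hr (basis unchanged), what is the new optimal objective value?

Check each constraint at x*: pick-and-place 176/176 (tight); test 166/170 (slack 4); solder 145/145 (tight).
By complementary slackness, y = 0 for the non-binding constraint.
From A_Bᵀ y = c: 1·y_pick-and-place + 1·y_solder = 10.5; 5·y_pick-and-place + 4·y_solder = 49.
This yields shadow prices y_pick-and-place = 7, y_solder = 3.5.
Δz = y_pick-and-place·Δb = 7 × (5) = 35, so new z* = 1739.5 + 35 = 1774.5.

1774.5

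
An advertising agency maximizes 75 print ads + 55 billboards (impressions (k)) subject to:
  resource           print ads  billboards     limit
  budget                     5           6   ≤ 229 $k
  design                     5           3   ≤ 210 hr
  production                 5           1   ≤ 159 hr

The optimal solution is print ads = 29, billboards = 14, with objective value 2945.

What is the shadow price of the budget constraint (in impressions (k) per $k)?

Binding: budget and production. Non-binding: design (23 unused).
Since design is not tight, its dual is 0.
Dual feasibility on the basic columns requires 5·y_budget + 5·y_production = 75, 6·y_budget + 1·y_production = 55.
→ y_budget = 8 and y_production = 7.
Shadow price of budget = 8.

8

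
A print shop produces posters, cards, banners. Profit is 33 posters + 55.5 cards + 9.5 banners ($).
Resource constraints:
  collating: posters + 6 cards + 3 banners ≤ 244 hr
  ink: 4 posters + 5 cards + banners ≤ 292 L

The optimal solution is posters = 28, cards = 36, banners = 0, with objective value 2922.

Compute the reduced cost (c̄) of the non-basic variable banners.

-7

Check each constraint at x*: collating 244/244 (tight); ink 292/292 (tight).
From A_Bᵀ y = c: 1·y_collating + 4·y_ink = 33; 6·y_collating + 5·y_ink = 55.5.
Solving: y_collating = 3, y_ink = 7.5.
Reduced cost of banners: c₃ − yᵀa₃ = 9.5 − (3·3 + 7.5·1) = 9.5 − 16.5 = -7.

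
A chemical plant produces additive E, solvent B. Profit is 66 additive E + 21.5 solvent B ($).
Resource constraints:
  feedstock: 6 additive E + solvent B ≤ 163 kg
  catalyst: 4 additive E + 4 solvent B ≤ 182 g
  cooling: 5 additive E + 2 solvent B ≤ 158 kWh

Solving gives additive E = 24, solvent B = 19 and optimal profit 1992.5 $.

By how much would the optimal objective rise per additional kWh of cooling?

9

At the optimum: feedstock uses 163 of 163 (binding); catalyst uses 172 of 182 (slack = 10); cooling uses 158 of 158 (binding).
Slack constraints have shadow price 0 (complementary slackness).
Dual feasibility on the basic columns requires 6·y_feedstock + 5·y_cooling = 66, 1·y_feedstock + 2·y_cooling = 21.5.
This yields shadow prices y_feedstock = 3.5, y_cooling = 9.
Shadow price of cooling = 9.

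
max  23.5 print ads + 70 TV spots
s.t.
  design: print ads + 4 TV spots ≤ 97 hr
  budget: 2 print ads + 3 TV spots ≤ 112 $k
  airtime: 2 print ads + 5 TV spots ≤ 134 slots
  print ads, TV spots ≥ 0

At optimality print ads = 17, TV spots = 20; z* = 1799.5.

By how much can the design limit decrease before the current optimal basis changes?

Binding constraints: design, airtime. The basis is B = [[1,4],[2,5]] with det -3.
Per unit decrease in design, x* moves by d = (1.6667, -0.6667).
The basis stays optimal until budget becomes binding; allowable decrease = 13.5 hr.

13.5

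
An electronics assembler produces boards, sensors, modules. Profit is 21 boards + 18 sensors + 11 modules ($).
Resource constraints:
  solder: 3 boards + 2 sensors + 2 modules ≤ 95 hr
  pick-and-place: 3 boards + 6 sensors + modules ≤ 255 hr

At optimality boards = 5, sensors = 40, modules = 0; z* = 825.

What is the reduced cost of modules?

-2

Check each constraint at x*: solder 95/95 (tight); pick-and-place 255/255 (tight).
The binding rows give the dual system: 3·y_solder + 3·y_pick-and-place = 21 and 2·y_solder + 6·y_pick-and-place = 18.
This yields shadow prices y_solder = 6, y_pick-and-place = 1.
Reduced cost of modules: c₃ − yᵀa₃ = 11 − (6·2 + 1·1) = 11 − 13 = -2.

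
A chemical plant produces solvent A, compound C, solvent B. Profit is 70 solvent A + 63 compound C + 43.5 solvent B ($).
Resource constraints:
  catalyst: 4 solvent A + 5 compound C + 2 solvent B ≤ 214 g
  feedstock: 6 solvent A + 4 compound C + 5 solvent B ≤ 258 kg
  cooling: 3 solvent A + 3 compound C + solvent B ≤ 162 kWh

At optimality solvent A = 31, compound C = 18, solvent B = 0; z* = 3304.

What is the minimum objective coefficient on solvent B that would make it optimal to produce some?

At the optimum: catalyst uses 214 of 214 (binding); feedstock uses 258 of 258 (binding); cooling uses 147 of 162 (slack = 15).
By complementary slackness, y = 0 for the non-binding constraint.
The binding rows give the dual system: 4·y_catalyst + 6·y_feedstock = 70 and 5·y_catalyst + 4·y_feedstock = 63.
→ y_catalyst = 7 and y_feedstock = 7.
solvent B enters the basis when its profit ≥ yᵀa₃ = 7·2 + 7·5 = 49.

49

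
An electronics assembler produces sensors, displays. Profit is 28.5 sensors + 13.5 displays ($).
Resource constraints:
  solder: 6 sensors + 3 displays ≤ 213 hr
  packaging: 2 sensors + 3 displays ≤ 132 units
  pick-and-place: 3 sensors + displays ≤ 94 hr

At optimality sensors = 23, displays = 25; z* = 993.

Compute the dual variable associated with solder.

4

Binding: solder and pick-and-place. Non-binding: packaging (11 unused).
By complementary slackness, y = 0 for the non-binding constraint.
Dual feasibility on the basic columns requires 6·y_solder + 3·y_pick-and-place = 28.5, 3·y_solder + 1·y_pick-and-place = 13.5.
Solving: y_solder = 4, y_pick-and-place = 1.5.
Shadow price of solder = 4.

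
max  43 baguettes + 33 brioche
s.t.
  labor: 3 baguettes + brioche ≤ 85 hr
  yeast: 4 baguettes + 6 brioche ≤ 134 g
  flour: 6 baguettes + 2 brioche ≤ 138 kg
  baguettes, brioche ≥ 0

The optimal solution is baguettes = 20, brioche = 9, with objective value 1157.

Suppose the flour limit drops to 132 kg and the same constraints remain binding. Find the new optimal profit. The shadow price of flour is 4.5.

1130

Δb = -6, so new z* = 1157 + (4.5)·(-6) = 1157 − 27 = 1130.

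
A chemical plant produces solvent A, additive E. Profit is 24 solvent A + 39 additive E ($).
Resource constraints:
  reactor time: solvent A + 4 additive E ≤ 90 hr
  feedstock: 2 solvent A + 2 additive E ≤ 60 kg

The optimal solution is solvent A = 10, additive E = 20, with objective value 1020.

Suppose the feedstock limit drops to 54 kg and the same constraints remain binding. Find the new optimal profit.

Both reactor time and feedstock are binding at x*.
Dual feasibility on the basic columns requires 1·y_reactor time + 2·y_feedstock = 24, 4·y_reactor time + 2·y_feedstock = 39.
This yields shadow prices y_reactor time = 5, y_feedstock = 9.5.
Δz = y_feedstock·Δb = 9.5 × (-6) = -57, so new z* = 1020 − 57 = 963.

963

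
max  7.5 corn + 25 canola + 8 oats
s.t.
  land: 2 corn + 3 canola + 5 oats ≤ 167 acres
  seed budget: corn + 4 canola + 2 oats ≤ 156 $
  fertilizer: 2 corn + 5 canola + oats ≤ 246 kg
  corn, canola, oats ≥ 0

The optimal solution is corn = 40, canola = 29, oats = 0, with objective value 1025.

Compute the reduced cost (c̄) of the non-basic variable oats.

Binding: land and seed budget. Non-binding: fertilizer (21 unused).
Since fertilizer is not tight, its dual is 0.
From A_Bᵀ y = c: 2·y_land + 1·y_seed budget = 7.5; 3·y_land + 4·y_seed budget = 25.
This yields shadow prices y_land = 1, y_seed budget = 5.5.
Reduced cost of oats: c₃ − yᵀa₃ = 8 − (1·5 + 5.5·2) = 8 − 16 = -8.

-8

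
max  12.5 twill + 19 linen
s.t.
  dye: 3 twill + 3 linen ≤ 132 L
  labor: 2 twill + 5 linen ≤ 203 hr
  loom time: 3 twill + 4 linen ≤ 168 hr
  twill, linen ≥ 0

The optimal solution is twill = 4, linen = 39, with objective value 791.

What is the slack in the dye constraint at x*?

3

dye used = 3·4 + 3·39 = 129; slack = 132 − 129 = 3.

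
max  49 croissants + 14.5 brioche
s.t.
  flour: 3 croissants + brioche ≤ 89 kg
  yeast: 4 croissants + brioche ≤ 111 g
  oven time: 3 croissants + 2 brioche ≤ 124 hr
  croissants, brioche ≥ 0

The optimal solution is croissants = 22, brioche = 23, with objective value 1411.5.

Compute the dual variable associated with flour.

9

Binding: flour and yeast. Non-binding: oven time (12 unused).
Slack constraints have shadow price 0 (complementary slackness).
From A_Bᵀ y = c: 3·y_flour + 4·y_yeast = 49; 1·y_flour + 1·y_yeast = 14.5.
Solving: y_flour = 9, y_yeast = 5.5.
Shadow price of flour = 9.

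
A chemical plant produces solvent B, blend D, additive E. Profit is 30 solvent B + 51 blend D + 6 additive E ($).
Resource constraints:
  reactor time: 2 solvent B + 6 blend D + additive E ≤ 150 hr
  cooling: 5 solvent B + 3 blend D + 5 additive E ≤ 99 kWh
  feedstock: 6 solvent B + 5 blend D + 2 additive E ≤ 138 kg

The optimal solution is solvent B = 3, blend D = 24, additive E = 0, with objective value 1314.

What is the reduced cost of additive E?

-6

Binding: reactor time and feedstock. Non-binding: cooling (12 unused).
Since cooling is not tight, its dual is 0.
The binding rows give the dual system: 2·y_reactor time + 6·y_feedstock = 30 and 6·y_reactor time + 5·y_feedstock = 51.
This yields shadow prices y_reactor time = 6, y_feedstock = 3.
Reduced cost of additive E: c₃ − yᵀa₃ = 6 − (6·1 + 3·2) = 6 − 12 = -6.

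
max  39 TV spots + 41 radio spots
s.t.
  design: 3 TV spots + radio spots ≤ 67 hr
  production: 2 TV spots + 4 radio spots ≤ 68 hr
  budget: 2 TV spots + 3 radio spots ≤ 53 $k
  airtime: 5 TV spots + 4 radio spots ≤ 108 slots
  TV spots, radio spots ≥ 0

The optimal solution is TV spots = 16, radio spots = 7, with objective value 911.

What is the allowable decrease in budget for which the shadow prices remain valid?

Binding constraints: budget, airtime. The basis is B = [[2,3],[5,4]] with det -7.
Per unit decrease in budget, x* moves by d = (0.5714, -0.7143).
The basis stays optimal until radio spots reaches 0; allowable decrease = 9.8 $k.

9.8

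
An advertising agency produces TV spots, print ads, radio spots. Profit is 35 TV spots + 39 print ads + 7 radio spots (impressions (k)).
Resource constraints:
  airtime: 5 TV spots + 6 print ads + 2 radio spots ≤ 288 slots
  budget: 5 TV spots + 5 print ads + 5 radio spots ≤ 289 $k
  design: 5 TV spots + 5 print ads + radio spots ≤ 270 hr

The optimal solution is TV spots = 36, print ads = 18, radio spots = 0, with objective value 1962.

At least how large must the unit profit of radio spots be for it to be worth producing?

Binding: airtime and design. Non-binding: budget (19 unused).
Since budget is not tight, its dual is 0.
From A_Bᵀ y = c: 5·y_airtime + 5·y_design = 35; 6·y_airtime + 5·y_design = 39.
Solving: y_airtime = 4, y_design = 3.
radio spots enters the basis when its profit ≥ yᵀa₃ = 4·2 + 3·1 = 11.

11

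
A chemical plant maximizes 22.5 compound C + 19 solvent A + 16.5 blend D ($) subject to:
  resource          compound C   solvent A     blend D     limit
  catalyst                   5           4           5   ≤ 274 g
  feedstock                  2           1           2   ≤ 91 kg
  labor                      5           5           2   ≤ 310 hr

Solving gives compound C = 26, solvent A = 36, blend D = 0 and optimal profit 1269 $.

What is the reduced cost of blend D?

-3

Binding: catalyst and labor. Non-binding: feedstock (3 unused).
By complementary slackness, y = 0 for the non-binding constraint.
The binding rows give the dual system: 5·y_catalyst + 5·y_labor = 22.5 and 4·y_catalyst + 5·y_labor = 19.
→ y_catalyst = 3.5 and y_labor = 1.
Reduced cost of blend D: c₃ − yᵀa₃ = 16.5 − (3.5·5 + 1·2) = 16.5 − 19.5 = -3.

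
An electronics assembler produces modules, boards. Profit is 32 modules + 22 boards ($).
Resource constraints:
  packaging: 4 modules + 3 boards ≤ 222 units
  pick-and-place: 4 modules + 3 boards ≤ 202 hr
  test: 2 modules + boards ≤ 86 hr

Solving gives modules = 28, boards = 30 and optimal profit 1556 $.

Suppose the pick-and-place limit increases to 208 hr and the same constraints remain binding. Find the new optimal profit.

1592

Binding: pick-and-place and test. Non-binding: packaging (20 unused).
Since packaging is not tight, its dual is 0.
From A_Bᵀ y = c: 4·y_pick-and-place + 2·y_test = 32; 3·y_pick-and-place + 1·y_test = 22.
This yields shadow prices y_pick-and-place = 6, y_test = 4.
Δz = y_pick-and-place·Δb = 6 × (6) = 36, so new z* = 1556 + 36 = 1592.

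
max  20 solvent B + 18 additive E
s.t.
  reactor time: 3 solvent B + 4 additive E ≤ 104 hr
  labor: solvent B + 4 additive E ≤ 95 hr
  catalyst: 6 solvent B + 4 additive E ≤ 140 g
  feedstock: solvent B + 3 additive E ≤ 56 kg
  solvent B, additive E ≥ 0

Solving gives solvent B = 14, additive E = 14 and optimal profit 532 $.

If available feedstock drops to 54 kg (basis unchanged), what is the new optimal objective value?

528

Check each constraint at x*: reactor time 98/104 (slack 6); labor 70/95 (slack 25); catalyst 140/140 (tight); feedstock 56/56 (tight).
Since reactor time, labor are not tight, their duals are 0.
Dual feasibility on the basic columns requires 6·y_catalyst + 1·y_feedstock = 20, 4·y_catalyst + 3·y_feedstock = 18.
→ y_catalyst = 3 and y_feedstock = 2.
Δz = y_feedstock·Δb = 2 × (-2) = -4, so new z* = 532 − 4 = 528.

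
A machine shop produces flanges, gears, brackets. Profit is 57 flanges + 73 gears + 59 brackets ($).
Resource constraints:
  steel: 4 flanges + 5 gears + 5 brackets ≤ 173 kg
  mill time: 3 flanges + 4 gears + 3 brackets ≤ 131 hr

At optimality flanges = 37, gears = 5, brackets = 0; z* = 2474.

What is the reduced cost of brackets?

-7

Check each constraint at x*: steel 173/173 (tight); mill time 131/131 (tight).
The binding rows give the dual system: 4·y_steel + 3·y_mill time = 57 and 5·y_steel + 4·y_mill time = 73.
Solving: y_steel = 9, y_mill time = 7.
Reduced cost of brackets: c₃ − yᵀa₃ = 59 − (9·5 + 7·3) = 59 − 66 = -7.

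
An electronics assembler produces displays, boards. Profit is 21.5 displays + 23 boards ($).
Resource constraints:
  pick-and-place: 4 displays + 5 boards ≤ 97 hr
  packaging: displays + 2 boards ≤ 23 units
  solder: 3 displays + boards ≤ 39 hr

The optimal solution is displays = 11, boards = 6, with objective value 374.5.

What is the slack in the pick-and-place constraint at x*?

pick-and-place used = 4·11 + 5·6 = 74; slack = 97 − 74 = 23.

23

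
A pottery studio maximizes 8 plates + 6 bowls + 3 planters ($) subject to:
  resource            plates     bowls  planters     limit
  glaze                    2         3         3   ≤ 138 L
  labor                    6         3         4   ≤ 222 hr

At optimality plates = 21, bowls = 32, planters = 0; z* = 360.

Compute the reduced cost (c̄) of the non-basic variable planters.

At the optimum: glaze uses 138 of 138 (binding); labor uses 222 of 222 (binding).
From A_Bᵀ y = c: 2·y_glaze + 6·y_labor = 8; 3·y_glaze + 3·y_labor = 6.
Solving: y_glaze = 1, y_labor = 1.
Reduced cost of planters: c₃ − yᵀa₃ = 3 − (1·3 + 1·4) = 3 − 7 = -4.

-4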